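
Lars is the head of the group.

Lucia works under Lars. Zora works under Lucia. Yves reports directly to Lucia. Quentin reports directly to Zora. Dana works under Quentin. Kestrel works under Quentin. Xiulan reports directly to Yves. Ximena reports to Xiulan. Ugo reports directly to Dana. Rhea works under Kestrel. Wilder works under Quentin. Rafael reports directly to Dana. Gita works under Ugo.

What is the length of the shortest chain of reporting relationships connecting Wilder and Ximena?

Wilder is 3 levels below Lucia, and Ximena is 3 levels below Lucia (their lowest common manager). The shortest path runs up from Wilder to Lucia and back down to Ximena: 3 + 3 = 6 links.

6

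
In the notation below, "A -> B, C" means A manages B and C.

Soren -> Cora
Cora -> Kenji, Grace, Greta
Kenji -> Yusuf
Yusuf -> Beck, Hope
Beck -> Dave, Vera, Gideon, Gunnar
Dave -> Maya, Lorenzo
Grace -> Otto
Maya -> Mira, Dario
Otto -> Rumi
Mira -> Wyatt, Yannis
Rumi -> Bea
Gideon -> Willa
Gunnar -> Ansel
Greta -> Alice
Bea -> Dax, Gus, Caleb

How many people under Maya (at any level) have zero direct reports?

3

The people in Maya's organization with no one reporting to them are Dario, Yannis, Wyatt. That is 3.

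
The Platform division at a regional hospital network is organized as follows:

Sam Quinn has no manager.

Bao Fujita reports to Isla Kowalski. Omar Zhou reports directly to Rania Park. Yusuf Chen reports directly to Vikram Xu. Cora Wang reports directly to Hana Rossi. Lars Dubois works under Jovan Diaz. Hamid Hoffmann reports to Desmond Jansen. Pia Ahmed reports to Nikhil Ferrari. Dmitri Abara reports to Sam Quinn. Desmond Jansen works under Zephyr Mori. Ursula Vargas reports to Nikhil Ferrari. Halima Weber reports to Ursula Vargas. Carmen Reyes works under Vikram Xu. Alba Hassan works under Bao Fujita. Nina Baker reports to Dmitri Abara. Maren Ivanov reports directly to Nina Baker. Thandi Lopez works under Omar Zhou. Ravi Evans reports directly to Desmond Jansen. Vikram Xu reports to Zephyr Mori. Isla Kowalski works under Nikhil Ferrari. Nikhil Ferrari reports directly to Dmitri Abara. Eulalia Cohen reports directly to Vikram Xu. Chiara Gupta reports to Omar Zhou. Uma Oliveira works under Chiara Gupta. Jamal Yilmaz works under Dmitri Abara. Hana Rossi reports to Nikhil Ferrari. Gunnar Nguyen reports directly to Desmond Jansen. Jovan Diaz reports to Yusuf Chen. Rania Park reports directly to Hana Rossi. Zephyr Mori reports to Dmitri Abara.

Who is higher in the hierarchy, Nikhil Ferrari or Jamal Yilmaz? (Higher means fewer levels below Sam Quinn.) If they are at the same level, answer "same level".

same level

Both Nikhil Ferrari and Jamal Yilmaz are 2 levels below Sam Quinn.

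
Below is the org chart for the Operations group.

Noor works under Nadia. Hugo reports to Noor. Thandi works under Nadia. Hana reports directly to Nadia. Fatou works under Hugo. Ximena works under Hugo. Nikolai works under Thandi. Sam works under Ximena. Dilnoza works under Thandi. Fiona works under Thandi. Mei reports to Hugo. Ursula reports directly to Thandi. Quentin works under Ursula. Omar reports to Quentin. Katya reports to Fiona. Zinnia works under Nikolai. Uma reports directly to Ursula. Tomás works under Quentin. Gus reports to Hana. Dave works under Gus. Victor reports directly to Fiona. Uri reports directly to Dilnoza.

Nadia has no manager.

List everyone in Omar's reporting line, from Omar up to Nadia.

Omar -> Quentin -> Ursula -> Thandi -> Nadia

Omar reports to Quentin. Quentin reports to Ursula. Ursula reports to Thandi. Thandi reports to Nadia. Nadia is at the top.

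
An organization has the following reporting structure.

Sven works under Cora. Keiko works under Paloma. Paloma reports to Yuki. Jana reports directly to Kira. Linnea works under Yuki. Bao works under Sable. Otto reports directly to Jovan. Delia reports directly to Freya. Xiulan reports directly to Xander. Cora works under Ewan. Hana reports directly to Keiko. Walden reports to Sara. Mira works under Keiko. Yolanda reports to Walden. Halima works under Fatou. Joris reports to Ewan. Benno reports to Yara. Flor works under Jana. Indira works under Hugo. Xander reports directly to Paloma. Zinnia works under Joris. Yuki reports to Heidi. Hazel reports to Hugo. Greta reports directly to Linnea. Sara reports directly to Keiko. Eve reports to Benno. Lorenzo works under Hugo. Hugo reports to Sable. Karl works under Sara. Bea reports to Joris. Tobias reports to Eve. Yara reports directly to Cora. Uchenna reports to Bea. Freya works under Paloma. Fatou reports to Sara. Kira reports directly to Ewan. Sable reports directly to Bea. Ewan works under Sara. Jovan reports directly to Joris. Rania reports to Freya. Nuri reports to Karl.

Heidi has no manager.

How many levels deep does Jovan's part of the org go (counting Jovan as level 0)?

The longest chain under Jovan runs Jovan → Otto, which is 1 level below Jovan.

1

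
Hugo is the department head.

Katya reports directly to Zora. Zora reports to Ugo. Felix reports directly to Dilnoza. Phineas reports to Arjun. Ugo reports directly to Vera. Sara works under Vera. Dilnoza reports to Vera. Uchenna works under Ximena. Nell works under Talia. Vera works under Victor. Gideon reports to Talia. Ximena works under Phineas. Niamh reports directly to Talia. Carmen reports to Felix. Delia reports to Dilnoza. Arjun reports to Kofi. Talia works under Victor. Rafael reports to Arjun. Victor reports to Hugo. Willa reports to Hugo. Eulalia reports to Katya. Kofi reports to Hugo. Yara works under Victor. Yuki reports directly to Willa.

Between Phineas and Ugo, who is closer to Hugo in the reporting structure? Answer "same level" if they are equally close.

Both Phineas and Ugo are 3 levels below Hugo.

same level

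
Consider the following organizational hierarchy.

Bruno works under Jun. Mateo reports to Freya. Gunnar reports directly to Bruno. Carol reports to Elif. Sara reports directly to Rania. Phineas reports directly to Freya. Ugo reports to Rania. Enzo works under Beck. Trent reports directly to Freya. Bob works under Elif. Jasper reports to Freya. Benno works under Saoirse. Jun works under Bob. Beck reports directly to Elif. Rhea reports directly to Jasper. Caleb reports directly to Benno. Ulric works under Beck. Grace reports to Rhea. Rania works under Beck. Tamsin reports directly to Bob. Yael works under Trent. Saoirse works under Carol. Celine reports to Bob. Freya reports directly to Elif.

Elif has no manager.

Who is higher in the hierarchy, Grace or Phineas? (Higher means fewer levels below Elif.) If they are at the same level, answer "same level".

Grace is 4 levels below Elif; Phineas is 2. Phineas is higher.

Phineas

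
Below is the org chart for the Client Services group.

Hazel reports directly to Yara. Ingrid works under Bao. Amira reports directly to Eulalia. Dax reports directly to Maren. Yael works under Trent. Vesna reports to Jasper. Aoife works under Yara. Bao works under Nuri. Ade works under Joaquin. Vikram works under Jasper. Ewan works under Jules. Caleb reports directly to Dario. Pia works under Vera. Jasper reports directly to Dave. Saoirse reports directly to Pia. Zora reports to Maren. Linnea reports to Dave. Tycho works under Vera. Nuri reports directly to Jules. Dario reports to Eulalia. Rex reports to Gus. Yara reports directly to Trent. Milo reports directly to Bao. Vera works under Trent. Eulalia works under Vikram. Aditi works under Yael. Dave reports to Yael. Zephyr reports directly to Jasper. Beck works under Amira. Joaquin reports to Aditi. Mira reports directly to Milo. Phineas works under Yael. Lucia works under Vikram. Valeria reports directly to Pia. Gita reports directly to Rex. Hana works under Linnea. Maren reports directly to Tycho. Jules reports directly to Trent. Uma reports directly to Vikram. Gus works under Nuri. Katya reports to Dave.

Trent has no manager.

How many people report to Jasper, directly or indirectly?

Jasper directly manages Vikram, Zephyr, Vesna. Under Vikram: Uma, Lucia, Eulalia, Dario, Caleb, Amira, Beck (7). Zephyr has no reports. Vesna has no reports. So Jasper's organization is 3 direct reports plus everyone under them: 8 + 1 + 1 = 10.

10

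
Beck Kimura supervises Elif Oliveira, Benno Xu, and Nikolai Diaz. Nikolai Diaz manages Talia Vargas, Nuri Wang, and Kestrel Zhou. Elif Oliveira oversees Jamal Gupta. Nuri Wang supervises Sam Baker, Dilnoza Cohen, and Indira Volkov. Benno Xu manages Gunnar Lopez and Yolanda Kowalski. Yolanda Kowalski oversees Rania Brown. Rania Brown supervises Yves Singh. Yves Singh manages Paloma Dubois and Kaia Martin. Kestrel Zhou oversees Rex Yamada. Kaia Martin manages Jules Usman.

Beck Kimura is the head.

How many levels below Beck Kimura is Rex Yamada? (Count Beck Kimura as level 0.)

Chain from Rex Yamada up to Beck Kimura: Rex Yamada → Kestrel Zhou → Nikolai Diaz → Beck Kimura. That is 3 steps up, so Rex Yamada is 3 levels below Beck Kimura.

3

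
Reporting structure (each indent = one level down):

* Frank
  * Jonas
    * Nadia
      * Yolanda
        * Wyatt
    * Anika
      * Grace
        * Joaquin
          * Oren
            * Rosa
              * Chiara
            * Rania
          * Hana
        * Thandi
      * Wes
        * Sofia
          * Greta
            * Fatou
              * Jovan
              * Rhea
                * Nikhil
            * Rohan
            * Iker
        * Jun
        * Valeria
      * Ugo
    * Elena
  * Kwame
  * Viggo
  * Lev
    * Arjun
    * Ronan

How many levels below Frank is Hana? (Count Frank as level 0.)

Chain from Hana up to Frank: Hana → Joaquin → Grace → Anika → Jonas → Frank. That is 5 steps up, so Hana is 5 levels below Frank.

5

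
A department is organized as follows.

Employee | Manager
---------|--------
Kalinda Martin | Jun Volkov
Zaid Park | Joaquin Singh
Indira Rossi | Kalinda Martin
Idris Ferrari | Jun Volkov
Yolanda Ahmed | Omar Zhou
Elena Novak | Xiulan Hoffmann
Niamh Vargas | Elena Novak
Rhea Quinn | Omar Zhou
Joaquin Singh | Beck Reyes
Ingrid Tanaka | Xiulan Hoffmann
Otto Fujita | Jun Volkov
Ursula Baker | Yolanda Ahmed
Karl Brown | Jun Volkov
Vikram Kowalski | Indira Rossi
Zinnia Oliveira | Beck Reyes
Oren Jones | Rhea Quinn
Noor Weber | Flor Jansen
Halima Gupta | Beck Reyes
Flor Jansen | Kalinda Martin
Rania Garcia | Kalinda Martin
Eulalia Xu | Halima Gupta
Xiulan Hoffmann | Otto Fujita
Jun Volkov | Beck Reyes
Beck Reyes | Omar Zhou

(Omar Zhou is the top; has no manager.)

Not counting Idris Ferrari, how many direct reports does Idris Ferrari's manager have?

3

Idris Ferrari reports to Jun Volkov. Jun Volkov's other direct reports are Otto Fujita, Kalinda Martin, Karl Brown — 3 peers.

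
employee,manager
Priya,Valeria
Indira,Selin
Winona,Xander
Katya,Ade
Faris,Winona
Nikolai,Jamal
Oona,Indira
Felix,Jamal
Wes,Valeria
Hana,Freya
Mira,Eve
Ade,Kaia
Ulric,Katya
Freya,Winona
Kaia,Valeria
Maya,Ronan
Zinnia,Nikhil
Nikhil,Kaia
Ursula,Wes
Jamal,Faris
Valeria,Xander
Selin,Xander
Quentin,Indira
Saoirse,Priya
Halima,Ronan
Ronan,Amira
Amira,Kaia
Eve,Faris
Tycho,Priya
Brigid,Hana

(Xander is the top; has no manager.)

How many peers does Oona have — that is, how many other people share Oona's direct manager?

1

Oona reports to Indira. Indira's other direct reports are Quentin — 1 peer.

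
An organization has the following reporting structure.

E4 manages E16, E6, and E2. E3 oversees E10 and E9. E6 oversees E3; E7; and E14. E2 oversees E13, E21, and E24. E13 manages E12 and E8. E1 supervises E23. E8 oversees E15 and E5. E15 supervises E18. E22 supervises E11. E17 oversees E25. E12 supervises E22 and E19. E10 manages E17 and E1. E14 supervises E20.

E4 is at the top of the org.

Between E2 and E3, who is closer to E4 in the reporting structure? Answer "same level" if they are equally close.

E2

E2 is 1 level below E4; E3 is 2. E2 is higher.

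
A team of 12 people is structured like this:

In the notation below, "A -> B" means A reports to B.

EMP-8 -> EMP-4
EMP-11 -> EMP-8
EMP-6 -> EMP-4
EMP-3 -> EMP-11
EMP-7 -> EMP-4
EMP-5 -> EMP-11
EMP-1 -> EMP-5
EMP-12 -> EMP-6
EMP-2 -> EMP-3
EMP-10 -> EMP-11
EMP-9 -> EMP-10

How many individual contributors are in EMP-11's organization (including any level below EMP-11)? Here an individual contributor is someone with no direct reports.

3

The people in EMP-11's organization with no one reporting to them are EMP-9, EMP-1, EMP-2. That is 3.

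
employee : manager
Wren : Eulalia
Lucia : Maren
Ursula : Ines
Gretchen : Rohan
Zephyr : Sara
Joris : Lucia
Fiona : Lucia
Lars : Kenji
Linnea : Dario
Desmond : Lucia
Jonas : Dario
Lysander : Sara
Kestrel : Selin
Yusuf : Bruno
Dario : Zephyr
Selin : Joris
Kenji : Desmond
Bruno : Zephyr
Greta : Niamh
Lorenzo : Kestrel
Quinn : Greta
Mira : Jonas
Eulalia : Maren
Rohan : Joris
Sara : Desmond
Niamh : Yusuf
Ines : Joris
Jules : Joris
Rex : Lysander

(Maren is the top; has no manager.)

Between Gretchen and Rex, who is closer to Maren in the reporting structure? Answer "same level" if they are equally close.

Gretchen is 4 levels below Maren; Rex is 5. Gretchen is higher.

Gretchen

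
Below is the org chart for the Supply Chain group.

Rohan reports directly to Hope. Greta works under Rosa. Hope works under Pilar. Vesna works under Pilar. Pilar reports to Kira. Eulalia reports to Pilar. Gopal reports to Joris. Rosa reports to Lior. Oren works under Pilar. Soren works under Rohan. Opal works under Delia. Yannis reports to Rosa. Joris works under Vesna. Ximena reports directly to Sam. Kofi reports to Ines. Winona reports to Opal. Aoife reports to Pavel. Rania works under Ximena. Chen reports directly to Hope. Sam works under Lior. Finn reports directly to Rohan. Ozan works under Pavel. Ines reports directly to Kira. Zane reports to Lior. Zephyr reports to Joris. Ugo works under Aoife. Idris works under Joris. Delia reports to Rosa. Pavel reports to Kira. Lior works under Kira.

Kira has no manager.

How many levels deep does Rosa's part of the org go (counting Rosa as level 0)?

The longest chain under Rosa runs Rosa → Delia → Opal → Winona, which is 3 levels below Rosa.

3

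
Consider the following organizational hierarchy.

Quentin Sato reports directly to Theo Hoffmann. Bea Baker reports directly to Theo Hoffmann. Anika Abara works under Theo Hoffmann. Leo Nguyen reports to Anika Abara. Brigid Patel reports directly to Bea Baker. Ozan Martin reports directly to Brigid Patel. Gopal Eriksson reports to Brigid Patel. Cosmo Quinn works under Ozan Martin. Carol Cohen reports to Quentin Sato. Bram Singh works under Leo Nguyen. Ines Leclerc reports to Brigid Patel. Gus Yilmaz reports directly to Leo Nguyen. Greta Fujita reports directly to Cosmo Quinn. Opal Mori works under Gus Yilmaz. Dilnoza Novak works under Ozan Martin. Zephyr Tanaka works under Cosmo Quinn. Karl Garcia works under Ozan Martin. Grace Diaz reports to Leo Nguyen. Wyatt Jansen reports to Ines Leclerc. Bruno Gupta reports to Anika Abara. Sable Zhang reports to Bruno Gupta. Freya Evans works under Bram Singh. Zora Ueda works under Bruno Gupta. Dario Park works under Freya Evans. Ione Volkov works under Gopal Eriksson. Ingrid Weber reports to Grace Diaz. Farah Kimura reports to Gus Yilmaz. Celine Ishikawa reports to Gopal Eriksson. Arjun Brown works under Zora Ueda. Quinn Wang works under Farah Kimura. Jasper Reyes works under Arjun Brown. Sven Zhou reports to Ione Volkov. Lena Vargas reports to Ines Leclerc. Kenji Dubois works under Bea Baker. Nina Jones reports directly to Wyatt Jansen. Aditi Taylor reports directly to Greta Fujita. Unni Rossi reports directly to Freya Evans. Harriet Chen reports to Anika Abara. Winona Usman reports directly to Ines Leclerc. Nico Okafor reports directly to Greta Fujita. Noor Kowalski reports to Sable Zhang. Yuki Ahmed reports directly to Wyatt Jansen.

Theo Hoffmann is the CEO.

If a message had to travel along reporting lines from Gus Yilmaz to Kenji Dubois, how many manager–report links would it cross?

Gus Yilmaz is 3 levels below Theo Hoffmann, and Kenji Dubois is 2 levels below Theo Hoffmann (their lowest common manager). The shortest path runs up from Gus Yilmaz to Theo Hoffmann and back down to Kenji Dubois: 3 + 2 = 5 links.

5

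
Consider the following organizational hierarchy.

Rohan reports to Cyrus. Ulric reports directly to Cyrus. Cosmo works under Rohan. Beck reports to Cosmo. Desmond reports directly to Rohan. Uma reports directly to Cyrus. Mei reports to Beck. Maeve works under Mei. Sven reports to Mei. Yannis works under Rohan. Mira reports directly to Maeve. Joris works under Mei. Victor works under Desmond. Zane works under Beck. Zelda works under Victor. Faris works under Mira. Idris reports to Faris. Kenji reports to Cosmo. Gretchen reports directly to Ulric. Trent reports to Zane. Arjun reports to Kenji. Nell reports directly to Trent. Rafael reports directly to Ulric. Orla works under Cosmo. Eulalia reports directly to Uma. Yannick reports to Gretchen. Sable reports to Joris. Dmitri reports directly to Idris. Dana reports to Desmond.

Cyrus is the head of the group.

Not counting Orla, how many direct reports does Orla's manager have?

Orla reports to Cosmo. Cosmo's other direct reports are Beck, Kenji — 2 peers.

2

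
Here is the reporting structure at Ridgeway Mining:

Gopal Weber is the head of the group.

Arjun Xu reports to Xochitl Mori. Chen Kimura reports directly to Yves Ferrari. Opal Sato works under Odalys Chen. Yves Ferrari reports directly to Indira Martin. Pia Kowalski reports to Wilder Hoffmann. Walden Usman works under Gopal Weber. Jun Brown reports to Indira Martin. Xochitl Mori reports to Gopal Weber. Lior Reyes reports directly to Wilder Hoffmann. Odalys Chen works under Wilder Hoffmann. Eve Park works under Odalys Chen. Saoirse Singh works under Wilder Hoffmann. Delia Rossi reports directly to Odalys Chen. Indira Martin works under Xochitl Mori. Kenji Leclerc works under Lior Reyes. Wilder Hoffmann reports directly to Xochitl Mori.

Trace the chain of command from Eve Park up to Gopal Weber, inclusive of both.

Eve Park reports to Odalys Chen. Odalys Chen reports to Wilder Hoffmann. Wilder Hoffmann reports to Xochitl Mori. Xochitl Mori reports to Gopal Weber. Gopal Weber is at the top.

Eve Park -> Odalys Chen -> Wilder Hoffmann -> Xochitl Mori -> Gopal Weber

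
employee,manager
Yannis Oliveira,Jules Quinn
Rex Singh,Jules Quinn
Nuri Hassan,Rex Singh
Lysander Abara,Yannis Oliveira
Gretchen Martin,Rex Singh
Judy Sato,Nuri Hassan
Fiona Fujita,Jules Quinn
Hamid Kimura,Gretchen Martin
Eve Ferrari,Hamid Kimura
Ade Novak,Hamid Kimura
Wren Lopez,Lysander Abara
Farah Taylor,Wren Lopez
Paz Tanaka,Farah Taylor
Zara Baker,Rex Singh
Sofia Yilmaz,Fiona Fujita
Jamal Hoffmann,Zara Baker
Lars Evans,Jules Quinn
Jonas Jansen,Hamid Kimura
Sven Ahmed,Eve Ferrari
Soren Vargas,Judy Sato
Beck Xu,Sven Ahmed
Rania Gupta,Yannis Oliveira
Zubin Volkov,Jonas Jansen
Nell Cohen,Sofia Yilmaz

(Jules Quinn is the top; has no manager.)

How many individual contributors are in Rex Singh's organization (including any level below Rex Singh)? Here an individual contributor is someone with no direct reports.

5

The people in Rex Singh's organization with no one reporting to them are Jamal Hoffmann, Zubin Volkov, Ade Novak, Beck Xu, Soren Vargas. That is 5.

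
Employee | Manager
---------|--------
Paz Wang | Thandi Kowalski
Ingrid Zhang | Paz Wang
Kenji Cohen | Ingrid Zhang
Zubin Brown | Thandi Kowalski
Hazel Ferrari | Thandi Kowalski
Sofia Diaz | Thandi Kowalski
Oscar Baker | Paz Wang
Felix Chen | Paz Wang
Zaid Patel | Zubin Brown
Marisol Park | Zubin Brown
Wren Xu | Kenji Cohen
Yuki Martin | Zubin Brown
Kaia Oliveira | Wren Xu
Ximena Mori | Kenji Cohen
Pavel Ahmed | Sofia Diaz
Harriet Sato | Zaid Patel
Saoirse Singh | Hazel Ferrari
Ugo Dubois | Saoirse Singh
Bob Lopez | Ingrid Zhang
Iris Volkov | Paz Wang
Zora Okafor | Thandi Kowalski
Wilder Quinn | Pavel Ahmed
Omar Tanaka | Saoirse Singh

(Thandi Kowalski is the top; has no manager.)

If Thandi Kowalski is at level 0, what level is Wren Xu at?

4

Chain from Wren Xu up to Thandi Kowalski: Wren Xu → Kenji Cohen → Ingrid Zhang → Paz Wang → Thandi Kowalski. That is 4 steps up, so Wren Xu is 4 levels below Thandi Kowalski.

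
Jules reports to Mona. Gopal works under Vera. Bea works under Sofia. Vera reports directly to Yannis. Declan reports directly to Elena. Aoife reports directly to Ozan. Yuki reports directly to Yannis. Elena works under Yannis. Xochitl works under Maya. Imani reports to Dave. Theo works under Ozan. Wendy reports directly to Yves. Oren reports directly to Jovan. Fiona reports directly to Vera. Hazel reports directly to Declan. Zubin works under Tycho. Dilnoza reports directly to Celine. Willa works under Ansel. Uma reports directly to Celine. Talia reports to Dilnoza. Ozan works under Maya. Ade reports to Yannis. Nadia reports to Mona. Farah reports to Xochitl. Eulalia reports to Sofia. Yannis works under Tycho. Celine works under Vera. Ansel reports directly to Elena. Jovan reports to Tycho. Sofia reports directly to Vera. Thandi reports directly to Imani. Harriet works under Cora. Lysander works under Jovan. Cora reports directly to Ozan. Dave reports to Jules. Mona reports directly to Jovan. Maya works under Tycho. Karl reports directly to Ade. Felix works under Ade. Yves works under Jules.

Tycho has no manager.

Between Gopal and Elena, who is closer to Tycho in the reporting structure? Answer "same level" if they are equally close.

Elena

Gopal is 3 levels below Tycho; Elena is 2. Elena is higher.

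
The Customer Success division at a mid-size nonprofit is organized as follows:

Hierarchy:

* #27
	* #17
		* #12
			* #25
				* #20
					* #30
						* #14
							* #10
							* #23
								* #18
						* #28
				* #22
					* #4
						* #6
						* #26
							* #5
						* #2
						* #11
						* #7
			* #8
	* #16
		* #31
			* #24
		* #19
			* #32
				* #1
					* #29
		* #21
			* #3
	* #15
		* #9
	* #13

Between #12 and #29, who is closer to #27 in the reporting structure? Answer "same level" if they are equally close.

#12 is 2 levels below #27; #29 is 5. #12 is higher.

#12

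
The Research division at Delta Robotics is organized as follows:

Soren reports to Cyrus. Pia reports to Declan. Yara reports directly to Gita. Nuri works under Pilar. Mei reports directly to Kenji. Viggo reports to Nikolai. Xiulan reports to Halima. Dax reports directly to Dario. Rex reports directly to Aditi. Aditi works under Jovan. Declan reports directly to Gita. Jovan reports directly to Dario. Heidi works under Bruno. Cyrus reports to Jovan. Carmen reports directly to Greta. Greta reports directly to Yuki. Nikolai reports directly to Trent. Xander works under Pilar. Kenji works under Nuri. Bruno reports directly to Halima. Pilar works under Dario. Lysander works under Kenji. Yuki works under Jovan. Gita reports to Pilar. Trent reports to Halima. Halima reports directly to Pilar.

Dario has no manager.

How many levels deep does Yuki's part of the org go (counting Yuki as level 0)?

The longest chain under Yuki runs Yuki → Greta → Carmen, which is 2 levels below Yuki.

2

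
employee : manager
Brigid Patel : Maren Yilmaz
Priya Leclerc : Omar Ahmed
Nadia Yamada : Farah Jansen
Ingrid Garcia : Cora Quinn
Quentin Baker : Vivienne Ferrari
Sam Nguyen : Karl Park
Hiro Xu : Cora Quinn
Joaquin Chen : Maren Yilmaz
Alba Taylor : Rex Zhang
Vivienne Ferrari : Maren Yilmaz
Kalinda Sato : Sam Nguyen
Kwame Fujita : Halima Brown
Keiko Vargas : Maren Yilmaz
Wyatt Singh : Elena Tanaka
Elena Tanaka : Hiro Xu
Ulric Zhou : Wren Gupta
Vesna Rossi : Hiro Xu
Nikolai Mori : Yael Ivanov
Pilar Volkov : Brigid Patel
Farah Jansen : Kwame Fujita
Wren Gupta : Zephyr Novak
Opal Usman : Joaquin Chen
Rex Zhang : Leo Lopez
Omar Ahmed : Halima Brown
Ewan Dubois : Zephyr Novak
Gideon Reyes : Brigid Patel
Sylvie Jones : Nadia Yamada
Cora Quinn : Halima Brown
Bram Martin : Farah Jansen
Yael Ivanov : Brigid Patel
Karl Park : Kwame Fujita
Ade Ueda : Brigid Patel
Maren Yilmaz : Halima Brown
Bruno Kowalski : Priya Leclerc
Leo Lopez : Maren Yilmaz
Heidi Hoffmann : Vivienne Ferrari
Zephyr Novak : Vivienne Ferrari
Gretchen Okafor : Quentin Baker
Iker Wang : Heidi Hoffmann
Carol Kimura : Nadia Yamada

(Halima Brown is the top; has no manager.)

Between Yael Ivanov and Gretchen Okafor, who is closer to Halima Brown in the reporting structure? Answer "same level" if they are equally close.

Yael Ivanov is 3 levels below Halima Brown; Gretchen Okafor is 4. Yael Ivanov is higher.

Yael Ivanov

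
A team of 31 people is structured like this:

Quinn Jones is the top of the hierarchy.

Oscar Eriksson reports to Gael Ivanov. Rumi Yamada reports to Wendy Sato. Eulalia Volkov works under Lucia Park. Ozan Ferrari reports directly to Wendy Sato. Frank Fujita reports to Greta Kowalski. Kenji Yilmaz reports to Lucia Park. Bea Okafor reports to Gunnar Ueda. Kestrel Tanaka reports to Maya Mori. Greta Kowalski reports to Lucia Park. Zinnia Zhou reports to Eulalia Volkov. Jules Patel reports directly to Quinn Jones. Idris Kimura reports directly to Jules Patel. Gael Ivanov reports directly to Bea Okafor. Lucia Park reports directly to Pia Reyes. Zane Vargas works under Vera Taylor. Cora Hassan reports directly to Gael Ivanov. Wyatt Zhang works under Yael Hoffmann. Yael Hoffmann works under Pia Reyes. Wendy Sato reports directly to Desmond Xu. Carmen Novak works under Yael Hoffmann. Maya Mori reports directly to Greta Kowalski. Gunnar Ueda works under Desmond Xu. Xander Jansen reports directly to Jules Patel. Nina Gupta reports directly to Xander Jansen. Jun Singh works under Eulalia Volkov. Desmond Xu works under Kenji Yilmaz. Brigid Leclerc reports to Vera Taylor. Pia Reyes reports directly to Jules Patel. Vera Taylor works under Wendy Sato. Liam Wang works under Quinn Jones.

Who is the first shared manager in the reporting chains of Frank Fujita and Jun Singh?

Frank Fujita's chain of managers is Greta Kowalski, Lucia Park, Pia Reyes, Jules Patel, Quinn Jones. Jun Singh's chain of managers is Eulalia Volkov, Lucia Park, Pia Reyes, Jules Patel, Quinn Jones. The first manager that appears in both chains is Lucia Park.

Lucia Park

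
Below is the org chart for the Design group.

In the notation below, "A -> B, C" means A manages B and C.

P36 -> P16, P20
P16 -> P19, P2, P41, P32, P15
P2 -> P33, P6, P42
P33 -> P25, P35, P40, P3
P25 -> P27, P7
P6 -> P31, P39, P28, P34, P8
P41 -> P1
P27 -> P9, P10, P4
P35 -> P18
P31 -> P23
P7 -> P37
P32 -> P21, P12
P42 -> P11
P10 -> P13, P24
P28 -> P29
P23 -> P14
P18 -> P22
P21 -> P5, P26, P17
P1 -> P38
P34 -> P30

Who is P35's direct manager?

P35 reports directly to P33.

P33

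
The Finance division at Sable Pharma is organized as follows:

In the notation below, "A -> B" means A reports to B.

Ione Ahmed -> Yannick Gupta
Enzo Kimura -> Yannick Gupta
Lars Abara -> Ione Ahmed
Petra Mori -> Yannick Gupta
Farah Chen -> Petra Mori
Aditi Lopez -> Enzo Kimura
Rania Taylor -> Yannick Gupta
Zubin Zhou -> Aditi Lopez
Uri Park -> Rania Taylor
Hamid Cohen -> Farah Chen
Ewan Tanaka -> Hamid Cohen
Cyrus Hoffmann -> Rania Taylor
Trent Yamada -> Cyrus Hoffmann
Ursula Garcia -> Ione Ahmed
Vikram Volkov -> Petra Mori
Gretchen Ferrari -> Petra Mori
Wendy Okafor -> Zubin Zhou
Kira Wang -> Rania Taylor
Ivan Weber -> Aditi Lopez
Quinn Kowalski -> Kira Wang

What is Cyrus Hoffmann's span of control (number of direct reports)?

Cyrus Hoffmann directly manages Trent Yamada. That is 1 direct report.

1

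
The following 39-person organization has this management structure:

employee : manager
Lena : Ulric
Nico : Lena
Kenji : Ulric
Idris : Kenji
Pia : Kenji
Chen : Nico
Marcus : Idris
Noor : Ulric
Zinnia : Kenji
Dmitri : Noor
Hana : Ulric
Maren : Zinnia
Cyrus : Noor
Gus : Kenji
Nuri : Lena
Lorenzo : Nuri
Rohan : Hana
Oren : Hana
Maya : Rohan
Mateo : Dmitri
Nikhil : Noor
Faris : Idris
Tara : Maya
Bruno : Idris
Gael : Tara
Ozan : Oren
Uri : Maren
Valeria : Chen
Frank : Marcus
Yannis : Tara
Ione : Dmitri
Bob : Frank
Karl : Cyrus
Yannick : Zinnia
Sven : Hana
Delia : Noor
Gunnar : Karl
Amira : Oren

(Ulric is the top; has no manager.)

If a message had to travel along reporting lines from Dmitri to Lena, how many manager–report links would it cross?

Dmitri is 2 levels below Ulric, and Lena is 1 level below Ulric (their lowest common manager). The shortest path runs up from Dmitri to Ulric and back down to Lena: 2 + 1 = 3 links.

3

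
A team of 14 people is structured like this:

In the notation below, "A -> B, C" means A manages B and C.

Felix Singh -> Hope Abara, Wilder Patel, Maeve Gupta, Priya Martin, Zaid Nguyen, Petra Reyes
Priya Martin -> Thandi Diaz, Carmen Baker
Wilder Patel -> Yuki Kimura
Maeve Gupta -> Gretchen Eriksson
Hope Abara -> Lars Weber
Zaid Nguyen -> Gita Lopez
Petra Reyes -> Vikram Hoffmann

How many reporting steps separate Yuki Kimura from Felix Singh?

Chain from Yuki Kimura up to Felix Singh: Yuki Kimura → Wilder Patel → Felix Singh. That is 2 steps up, so Yuki Kimura is 2 levels below Felix Singh.

2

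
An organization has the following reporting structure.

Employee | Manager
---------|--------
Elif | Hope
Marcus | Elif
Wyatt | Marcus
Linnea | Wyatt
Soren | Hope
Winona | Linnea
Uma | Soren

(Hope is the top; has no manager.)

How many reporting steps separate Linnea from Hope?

4

Chain from Linnea up to Hope: Linnea → Wyatt → Marcus → Elif → Hope. That is 4 steps up, so Linnea is 4 levels below Hope.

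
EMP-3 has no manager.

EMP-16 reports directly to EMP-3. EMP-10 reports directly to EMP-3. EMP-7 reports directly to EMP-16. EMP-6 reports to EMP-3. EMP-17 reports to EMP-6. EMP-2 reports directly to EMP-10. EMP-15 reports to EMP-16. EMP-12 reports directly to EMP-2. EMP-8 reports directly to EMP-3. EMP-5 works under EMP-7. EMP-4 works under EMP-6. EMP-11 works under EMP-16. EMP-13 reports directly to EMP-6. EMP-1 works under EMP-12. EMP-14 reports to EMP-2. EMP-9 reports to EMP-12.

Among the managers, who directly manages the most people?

Direct-report counts: EMP-3 has 4; EMP-6 has 3; EMP-10 has 1; EMP-2 has 2; EMP-12 has 2; EMP-16 has 3; EMP-7 has 1. The largest is 4, held by EMP-3.

EMP-3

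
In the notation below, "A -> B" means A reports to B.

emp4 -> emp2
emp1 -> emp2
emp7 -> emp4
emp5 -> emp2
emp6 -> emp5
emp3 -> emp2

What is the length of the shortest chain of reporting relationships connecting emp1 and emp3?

emp1 is 1 level below emp2, and emp3 is 1 level below emp2 (their lowest common manager). The shortest path runs up from emp1 to emp2 and back down to emp3: 1 + 1 = 2 links.

2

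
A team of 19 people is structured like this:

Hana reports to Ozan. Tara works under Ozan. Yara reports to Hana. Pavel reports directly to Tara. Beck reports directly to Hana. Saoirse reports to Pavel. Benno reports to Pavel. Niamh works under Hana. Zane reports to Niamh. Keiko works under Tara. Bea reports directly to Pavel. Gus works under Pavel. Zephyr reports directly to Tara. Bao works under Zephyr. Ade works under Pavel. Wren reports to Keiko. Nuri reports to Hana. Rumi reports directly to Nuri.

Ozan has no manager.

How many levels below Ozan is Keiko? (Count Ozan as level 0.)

2

Chain from Keiko up to Ozan: Keiko → Tara → Ozan. That is 2 steps up, so Keiko is 2 levels below Ozan.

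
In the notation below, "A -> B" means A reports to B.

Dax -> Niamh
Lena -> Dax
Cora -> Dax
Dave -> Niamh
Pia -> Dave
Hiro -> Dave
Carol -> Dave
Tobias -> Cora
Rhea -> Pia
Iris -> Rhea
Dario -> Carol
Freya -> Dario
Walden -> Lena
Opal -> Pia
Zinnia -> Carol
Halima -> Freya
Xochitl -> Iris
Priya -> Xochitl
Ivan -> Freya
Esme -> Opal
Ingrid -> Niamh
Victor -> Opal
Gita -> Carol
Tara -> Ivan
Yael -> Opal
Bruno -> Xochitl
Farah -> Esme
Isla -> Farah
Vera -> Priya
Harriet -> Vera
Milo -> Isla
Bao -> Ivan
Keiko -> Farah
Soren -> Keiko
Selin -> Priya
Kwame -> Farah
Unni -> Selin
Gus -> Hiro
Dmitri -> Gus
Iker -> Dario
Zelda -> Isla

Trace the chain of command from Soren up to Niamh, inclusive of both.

Soren reports to Keiko. Keiko reports to Farah. Farah reports to Esme. Esme reports to Opal. Opal reports to Pia. Pia reports to Dave. Dave reports to Niamh. Niamh is at the top.

Soren -> Keiko -> Farah -> Esme -> Opal -> Pia -> Dave -> Niamh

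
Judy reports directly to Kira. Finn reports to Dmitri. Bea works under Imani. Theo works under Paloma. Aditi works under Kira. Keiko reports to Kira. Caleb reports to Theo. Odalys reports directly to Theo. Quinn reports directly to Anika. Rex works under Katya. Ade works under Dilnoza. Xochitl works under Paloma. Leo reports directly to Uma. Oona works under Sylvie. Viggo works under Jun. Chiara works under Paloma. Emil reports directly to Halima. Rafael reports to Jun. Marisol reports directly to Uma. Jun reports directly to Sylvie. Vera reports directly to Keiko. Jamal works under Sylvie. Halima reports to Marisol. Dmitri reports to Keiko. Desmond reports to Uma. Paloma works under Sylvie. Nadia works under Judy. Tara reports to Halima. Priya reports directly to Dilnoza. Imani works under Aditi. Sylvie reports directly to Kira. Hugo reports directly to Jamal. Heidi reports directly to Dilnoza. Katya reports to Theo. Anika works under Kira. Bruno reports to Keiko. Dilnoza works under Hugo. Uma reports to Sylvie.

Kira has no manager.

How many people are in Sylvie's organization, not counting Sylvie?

25

Sylvie directly manages Jamal, Uma, Paloma, Jun, Oona. Under Jamal: Hugo, Dilnoza, Ade, Priya, Heidi (5). Under Uma: Leo, Desmond, Marisol, Halima, Emil, Tara (6). Under Paloma: Xochitl, Theo, Odalys, Caleb, Katya, Rex, Chiara (7). Under Jun: Viggo, Rafael (2). Oona has no reports. So Sylvie's organization is 5 direct reports plus everyone under them: 6 + 7 + 8 + 3 + 1 = 25.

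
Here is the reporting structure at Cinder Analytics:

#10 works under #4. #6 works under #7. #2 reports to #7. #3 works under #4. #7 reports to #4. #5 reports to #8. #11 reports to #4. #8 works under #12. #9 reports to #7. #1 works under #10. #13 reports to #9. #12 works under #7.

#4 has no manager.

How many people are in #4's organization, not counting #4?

12

#4 directly manages #11, #7, #3, #10. #11 has no reports. Under #7: #12, #8, #5, #2, #6, #9, #13 (7). #3 has no reports. Under #10: #1 (1). So #4's organization is 4 direct reports plus everyone under them: 1 + 8 + 1 + 2 = 12.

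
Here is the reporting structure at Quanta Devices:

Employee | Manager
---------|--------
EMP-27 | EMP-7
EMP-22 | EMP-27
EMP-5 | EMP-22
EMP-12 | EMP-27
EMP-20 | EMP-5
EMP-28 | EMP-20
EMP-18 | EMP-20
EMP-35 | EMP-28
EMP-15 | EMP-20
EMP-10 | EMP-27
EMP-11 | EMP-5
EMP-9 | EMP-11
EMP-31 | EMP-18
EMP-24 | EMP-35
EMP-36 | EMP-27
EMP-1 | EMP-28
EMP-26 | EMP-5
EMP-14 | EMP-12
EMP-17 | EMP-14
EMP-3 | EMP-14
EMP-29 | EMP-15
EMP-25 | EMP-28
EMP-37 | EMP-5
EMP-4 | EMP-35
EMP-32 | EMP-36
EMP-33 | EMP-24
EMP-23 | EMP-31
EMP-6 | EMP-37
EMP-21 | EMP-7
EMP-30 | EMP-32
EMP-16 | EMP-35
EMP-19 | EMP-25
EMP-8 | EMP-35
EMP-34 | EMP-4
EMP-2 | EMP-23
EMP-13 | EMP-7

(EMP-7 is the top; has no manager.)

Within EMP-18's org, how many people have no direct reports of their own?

The only person in EMP-18's organization with no one reporting to them is EMP-2. That is 1.

1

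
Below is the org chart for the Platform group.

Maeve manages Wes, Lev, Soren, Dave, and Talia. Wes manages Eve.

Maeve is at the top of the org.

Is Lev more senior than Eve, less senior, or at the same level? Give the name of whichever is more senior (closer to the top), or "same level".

Lev is 1 level below Maeve; Eve is 2. Lev is higher.

Lev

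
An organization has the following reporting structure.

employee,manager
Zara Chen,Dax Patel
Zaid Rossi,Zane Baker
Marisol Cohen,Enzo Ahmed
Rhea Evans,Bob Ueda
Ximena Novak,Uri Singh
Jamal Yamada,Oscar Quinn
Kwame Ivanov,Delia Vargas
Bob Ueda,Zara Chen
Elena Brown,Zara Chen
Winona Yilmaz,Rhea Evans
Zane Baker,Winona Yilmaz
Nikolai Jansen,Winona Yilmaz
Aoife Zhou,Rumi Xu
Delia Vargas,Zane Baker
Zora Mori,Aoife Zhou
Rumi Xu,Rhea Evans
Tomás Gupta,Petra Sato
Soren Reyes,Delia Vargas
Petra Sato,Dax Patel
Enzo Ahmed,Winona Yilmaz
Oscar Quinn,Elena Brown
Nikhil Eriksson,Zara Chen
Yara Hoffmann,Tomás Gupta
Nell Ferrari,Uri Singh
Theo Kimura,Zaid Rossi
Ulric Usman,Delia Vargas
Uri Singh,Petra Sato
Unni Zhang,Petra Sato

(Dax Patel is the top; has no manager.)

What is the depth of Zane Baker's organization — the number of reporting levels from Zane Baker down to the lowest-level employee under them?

The longest chain under Zane Baker runs Zane Baker → Zaid Rossi → Theo Kimura, which is 2 levels below Zane Baker.

2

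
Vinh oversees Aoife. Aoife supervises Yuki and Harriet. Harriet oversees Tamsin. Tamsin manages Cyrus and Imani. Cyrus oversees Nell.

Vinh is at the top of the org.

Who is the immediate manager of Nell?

Cyrus

Nell reports directly to Cyrus.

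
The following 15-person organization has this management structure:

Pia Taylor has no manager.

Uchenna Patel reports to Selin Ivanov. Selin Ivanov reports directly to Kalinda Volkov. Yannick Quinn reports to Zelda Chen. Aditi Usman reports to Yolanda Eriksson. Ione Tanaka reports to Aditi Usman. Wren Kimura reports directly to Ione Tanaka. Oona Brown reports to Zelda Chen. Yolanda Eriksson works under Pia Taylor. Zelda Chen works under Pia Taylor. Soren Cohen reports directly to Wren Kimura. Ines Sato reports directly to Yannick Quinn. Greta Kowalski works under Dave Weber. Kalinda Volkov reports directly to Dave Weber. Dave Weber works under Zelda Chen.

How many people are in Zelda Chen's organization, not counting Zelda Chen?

8

Zelda Chen directly manages Yannick Quinn, Dave Weber, Oona Brown. Under Yannick Quinn: Ines Sato (1). Under Dave Weber: Greta Kowalski, Kalinda Volkov, Selin Ivanov, Uchenna Patel (4). Oona Brown has no reports. So Zelda Chen's organization is 3 direct reports plus everyone under them: 2 + 5 + 1 = 8.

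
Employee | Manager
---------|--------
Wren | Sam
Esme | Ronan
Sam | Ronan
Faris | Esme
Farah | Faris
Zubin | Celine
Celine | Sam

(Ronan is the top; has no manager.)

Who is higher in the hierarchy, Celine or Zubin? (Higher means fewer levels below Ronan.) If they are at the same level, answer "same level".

Celine

Celine is 2 levels below Ronan; Zubin is 3. Celine is higher.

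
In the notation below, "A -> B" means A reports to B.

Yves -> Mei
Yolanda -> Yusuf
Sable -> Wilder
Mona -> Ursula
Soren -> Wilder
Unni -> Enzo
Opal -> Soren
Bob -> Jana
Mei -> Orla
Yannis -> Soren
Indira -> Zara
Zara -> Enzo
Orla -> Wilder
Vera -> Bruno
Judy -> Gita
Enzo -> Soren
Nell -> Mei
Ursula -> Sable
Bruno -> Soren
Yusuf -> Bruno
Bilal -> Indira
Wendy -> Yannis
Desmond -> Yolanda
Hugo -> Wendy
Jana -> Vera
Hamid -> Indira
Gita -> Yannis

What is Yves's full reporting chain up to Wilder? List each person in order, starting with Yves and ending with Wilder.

Yves -> Mei -> Orla -> Wilder

Yves reports to Mei. Mei reports to Orla. Orla reports to Wilder. Wilder is at the top.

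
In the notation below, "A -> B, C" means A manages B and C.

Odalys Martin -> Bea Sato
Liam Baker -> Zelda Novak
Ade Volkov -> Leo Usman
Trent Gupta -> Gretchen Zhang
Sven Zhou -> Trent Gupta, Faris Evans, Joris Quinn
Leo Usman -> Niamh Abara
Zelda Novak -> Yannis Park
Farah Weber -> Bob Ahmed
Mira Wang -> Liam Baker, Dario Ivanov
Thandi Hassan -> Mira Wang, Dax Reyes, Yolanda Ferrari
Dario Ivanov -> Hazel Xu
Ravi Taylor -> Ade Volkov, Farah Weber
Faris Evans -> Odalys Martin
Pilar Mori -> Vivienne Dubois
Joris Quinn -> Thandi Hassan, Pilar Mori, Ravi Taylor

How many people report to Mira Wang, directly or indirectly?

5

Mira Wang directly manages Liam Baker, Dario Ivanov. Under Liam Baker: Zelda Novak, Yannis Park (2). Under Dario Ivanov: Hazel Xu (1). So Mira Wang's organization is 2 direct reports plus everyone under them: 3 + 2 = 5.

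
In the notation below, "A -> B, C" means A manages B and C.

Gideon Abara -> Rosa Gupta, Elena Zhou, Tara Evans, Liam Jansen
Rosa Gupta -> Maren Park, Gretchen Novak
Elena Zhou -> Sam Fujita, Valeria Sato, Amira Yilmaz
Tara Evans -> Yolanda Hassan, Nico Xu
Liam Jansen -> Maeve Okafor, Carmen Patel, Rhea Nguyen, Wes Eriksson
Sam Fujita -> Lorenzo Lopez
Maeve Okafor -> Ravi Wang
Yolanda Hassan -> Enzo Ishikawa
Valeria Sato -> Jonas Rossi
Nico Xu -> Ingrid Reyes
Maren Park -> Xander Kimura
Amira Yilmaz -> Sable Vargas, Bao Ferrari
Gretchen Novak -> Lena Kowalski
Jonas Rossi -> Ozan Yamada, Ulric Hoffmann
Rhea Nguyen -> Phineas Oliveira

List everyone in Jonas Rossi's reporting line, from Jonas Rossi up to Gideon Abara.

Jonas Rossi reports to Valeria Sato. Valeria Sato reports to Elena Zhou. Elena Zhou reports to Gideon Abara. Gideon Abara is at the top.

Jonas Rossi -> Valeria Sato -> Elena Zhou -> Gideon Abara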